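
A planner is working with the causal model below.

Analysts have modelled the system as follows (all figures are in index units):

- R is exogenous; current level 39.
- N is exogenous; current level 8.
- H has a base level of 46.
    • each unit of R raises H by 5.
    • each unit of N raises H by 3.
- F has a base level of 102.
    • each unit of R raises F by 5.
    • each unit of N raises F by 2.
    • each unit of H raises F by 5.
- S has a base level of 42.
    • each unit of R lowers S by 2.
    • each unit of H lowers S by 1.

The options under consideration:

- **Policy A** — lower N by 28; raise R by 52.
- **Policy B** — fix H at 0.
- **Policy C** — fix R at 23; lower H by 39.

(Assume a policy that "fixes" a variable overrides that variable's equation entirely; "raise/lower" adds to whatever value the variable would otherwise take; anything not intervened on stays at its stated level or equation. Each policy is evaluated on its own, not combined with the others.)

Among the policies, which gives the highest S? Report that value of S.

Policy A (N − 28, R + 52):
  R = 39 + 52 = 91
  N = 8 − 28 = -20
  H = 46 + 5·91 + 3·(-20) = 441
  S = 42 − 2·91 − 441 = -581
Policy B (H := 0):
  R = 39
  N = 8
  H = 0
  S = 42 − 2·39 − 0 = -36
Policy C (R := 23, H − 39):
  R = 23
  N = 8
  H = 46 + 5·23 + 3·8 (−39 from intervention) = 146
  S = 42 − 2·23 − 146 = -150
Comparing — Policy A: S=-581, Policy B: S=-36, Policy C: S=-150. Highest is -36 (Policy B).

-36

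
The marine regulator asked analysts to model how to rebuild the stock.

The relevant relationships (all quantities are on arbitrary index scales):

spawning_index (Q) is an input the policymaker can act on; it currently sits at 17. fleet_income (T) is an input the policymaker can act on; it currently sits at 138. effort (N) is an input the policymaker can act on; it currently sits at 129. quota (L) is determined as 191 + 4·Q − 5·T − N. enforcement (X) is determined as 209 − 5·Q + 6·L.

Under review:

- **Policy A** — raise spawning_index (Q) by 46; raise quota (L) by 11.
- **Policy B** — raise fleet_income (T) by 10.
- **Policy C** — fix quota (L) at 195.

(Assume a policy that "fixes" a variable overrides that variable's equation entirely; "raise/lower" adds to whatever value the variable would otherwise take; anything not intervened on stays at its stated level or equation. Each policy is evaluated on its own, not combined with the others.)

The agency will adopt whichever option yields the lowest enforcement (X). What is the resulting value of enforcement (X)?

-3536

Policy A (Q + 46, L + 11):
  Q = 17 + 46 = 63
  T = 138
  N = 129
  L = 191 + 4·63 − 5·138 − 129 (+11 from intervention) = -365
  X = 209 − 5·63 + 6·(-365) = -2296
Policy B (T + 10):
  Q = 17
  T = 138 + 10 = 148
  N = 129
  L = 191 + 4·17 − 5·148 − 129 = -610
  X = 209 − 5·17 + 6·(-610) = -3536
Policy C (L := 195):
  Q = 17
  T = 138
  N = 129
  L = 195
  X = 209 − 5·17 + 6·195 = 1294
Comparing — Policy A: X=-2296, Policy B: X=-3536, Policy C: X=1294. Lowest is -3536 (Policy B).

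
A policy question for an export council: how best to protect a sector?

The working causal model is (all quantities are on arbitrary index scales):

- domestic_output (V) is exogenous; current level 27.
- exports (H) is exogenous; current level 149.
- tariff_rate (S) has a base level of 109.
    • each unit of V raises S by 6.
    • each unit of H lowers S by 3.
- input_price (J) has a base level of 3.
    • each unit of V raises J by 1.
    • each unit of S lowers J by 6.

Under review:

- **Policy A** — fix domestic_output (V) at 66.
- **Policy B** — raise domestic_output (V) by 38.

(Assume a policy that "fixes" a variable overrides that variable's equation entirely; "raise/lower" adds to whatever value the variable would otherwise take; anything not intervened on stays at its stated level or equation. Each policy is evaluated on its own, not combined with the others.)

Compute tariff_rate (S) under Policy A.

58

Policy A (V := 66):
  V = 66
  H = 149
  S = 109 + 6·66 − 3·149 = 58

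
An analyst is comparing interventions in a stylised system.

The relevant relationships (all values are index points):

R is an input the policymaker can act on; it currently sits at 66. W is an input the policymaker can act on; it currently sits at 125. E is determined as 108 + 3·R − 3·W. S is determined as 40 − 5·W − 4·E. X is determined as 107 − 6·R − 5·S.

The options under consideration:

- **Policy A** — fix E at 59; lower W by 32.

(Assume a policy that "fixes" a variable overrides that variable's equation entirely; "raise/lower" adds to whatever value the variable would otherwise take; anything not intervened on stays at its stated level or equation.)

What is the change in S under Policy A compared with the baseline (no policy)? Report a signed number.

-352

Baseline:
  R = 66
  W = 125
  E = 108 + 3·66 − 3·125 = -69
  S = 40 − 5·125 − 4·(-69) = -309
Policy A (E := 59, W − 32):
  R = 66
  W = 125 − 32 = 93
  E = 59
  S = 40 − 5·93 − 4·59 = -661
Change in S: -661 − (-309) = -352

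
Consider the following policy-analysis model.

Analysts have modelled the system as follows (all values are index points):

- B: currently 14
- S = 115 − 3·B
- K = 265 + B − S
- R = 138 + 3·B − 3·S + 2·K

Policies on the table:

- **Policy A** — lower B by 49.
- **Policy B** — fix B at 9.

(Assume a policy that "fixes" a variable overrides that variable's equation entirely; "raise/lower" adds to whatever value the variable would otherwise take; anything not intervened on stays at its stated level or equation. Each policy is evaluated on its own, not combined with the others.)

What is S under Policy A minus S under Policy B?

Policy A (B − 49):
  B = 14 − 49 = -35
  S = 115 − 3·(-35) = 220
Policy B (B := 9):
  B = 9
  S = 115 − 3·9 = 88
S: 220 − 88 = 132

132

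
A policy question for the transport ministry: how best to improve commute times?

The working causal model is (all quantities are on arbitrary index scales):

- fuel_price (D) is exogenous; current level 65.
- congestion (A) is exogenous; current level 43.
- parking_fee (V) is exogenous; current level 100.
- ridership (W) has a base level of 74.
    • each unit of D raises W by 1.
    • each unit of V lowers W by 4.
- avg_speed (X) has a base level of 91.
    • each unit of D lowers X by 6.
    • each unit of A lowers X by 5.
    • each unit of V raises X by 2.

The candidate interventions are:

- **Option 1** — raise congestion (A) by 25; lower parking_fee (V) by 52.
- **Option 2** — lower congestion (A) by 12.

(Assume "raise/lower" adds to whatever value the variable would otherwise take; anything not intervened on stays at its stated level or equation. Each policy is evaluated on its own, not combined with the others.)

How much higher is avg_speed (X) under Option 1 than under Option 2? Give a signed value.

Option 1 (A + 25, V − 52):
  D = 65
  A = 43 + 25 = 68
  V = 100 − 52 = 48
  X = 91 − 6·65 − 5·68 + 2·48 = -543
Option 2 (A − 12):
  D = 65
  A = 43 − 12 = 31
  V = 100
  X = 91 − 6·65 − 5·31 + 2·100 = -254
X: -543 − (-254) = -289

-289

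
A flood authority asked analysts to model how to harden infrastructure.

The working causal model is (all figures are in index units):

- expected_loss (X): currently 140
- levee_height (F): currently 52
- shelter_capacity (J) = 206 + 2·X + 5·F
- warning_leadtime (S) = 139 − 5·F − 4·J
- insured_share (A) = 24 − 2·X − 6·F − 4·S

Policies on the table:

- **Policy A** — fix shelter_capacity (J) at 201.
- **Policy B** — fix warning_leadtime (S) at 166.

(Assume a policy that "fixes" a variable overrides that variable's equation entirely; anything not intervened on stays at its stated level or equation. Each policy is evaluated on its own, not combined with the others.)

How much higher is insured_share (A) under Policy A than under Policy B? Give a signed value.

Policy A (J := 201):
  X = 140
  F = 52
  J = 201
  S = 139 − 5·52 − 4·201 = -925
  A = 24 − 2·140 − 6·52 − 4·(-925) = 3132
Policy B (S := 166):
  X = 140
  F = 52
  J = 206 + 2·140 + 5·52 = 746
  S = 166
  A = 24 − 2·140 − 6·52 − 4·166 = -1232
A: 3132 − (-1232) = 4364

4364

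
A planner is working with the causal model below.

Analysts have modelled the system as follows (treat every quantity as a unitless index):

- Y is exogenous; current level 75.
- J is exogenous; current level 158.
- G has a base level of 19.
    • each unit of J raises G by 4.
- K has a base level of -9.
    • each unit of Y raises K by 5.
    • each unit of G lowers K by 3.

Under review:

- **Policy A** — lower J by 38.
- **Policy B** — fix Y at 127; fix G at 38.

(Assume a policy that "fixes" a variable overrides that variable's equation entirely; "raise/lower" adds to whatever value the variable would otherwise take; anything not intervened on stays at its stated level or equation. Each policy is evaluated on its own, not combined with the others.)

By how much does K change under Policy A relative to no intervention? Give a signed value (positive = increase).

Baseline:
  Y = 75
  J = 158
  G = 19 + 4·158 = 651
  K = -9 + 5·75 − 3·651 = -1587
Policy A (J − 38):
  Y = 75
  J = 158 − 38 = 120
  G = 19 + 4·120 = 499
  K = -9 + 5·75 − 3·499 = -1131
Change in K: -1131 − (-1587) = 456

456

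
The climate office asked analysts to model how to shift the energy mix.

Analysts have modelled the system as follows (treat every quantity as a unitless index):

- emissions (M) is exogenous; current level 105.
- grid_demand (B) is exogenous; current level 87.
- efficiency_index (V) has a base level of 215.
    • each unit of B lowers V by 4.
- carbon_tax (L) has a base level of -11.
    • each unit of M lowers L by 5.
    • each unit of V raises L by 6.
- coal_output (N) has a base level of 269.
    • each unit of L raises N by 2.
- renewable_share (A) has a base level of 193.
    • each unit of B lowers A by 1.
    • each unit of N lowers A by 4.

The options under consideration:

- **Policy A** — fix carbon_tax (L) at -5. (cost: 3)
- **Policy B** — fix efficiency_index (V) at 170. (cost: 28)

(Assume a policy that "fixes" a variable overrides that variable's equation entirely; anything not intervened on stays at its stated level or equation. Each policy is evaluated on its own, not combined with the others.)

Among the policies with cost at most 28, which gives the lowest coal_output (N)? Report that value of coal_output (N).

Policy A (L := -5):
  M = 105
  B = 87
  V = 215 − 4·87 = -133
  L = -5
  N = 269 + 2·(-5) = 259
Policy B (V := 170):
  M = 105
  B = 87
  V = 170
  L = -11 − 5·105 + 6·170 = 484
  N = 269 + 2·484 = 1237
Comparing — Policy A: N=259, Policy B: N=1237. Lowest is 259 (Policy A).

259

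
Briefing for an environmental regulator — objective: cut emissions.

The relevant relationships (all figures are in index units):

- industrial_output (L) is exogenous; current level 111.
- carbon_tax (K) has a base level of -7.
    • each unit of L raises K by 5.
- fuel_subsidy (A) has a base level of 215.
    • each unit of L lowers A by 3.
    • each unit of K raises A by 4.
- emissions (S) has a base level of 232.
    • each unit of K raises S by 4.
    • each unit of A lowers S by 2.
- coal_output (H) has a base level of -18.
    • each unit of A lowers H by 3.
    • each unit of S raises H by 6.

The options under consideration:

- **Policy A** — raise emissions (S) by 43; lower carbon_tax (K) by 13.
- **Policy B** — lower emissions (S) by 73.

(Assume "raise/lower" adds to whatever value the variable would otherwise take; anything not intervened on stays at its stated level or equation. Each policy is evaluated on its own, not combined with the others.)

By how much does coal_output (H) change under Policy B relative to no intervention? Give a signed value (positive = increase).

-438

Baseline:
  L = 111
  K = -7 + 5·111 = 548
  A = 215 − 3·111 + 4·548 = 2074
  S = 232 + 4·548 − 2·2074 = -1724
  H = -18 − 3·2074 + 6·(-1724) = -16584
Policy B (S − 73):
  L = 111
  K = -7 + 5·111 = 548
  A = 215 − 3·111 + 4·548 = 2074
  S = 232 + 4·548 − 2·2074 (−73 from intervention) = -1797
  H = -18 − 3·2074 + 6·(-1797) = -17022
Change in H: -17022 − (-16584) = -438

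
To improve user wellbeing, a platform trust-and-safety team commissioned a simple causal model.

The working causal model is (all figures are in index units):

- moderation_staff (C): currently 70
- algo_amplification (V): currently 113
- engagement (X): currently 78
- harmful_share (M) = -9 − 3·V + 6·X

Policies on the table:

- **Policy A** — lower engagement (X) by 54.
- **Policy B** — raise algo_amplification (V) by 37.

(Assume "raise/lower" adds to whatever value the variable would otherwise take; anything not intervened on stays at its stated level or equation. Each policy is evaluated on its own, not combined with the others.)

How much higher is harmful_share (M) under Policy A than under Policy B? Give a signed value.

-213

Policy A (X − 54):
  V = 113
  X = 78 − 54 = 24
  M = -9 − 3·113 + 6·24 = -204
Policy B (V + 37):
  V = 113 + 37 = 150
  X = 78
  M = -9 − 3·150 + 6·78 = 9
M: -204 − 9 = -213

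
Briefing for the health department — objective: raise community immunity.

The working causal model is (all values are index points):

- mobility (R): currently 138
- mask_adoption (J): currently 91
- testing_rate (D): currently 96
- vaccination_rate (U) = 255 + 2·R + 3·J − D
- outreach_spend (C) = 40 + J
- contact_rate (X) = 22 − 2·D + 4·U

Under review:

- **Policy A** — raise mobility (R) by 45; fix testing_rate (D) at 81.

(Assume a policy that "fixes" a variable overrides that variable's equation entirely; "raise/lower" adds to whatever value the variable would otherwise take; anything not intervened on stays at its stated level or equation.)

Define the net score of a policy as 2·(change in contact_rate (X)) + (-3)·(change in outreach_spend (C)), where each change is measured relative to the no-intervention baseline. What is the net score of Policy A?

900

Baseline:
  R = 138
  J = 91
  D = 96
  U = 255 + 2·138 + 3·91 − 96 = 708
  C = 40 + 91 = 131
  X = 22 − 2·96 + 4·708 = 2662
Policy A (R + 45, D := 81):
  R = 138 + 45 = 183
  J = 91
  D = 81
  U = 255 + 2·183 + 3·91 − 81 = 813
  C = 40 + 91 = 131
  X = 22 − 2·81 + 4·813 = 3112
ΔX = 3112 − 2662 = 450; ΔC = 131 − 131 = 0
Score = 2·450 + (-3)·0 = 900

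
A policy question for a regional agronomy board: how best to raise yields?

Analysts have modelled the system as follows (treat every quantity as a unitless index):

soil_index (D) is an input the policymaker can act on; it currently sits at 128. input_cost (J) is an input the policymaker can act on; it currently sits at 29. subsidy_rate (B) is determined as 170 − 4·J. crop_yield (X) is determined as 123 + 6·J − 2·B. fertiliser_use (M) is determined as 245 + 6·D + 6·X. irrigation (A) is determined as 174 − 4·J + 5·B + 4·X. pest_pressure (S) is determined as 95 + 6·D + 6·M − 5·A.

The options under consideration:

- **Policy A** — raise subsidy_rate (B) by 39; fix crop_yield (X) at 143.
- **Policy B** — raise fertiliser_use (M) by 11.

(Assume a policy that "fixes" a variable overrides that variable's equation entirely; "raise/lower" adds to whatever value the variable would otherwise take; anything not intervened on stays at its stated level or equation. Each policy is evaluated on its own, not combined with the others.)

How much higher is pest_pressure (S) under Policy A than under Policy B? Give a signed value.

Policy A (B + 39, X := 143):
  D = 128
  J = 29
  B = 170 − 4·29 (+39 from intervention) = 93
  X = 143
  M = 245 + 6·128 + 6·143 = 1871
  A = 174 − 4·29 + 5·93 + 4·143 = 1095
  S = 95 + 6·128 + 6·1871 − 5·1095 = 6614
Policy B (M + 11):
  D = 128
  J = 29
  B = 170 − 4·29 = 54
  X = 123 + 6·29 − 2·54 = 189
  M = 245 + 6·128 + 6·189 (+11 from intervention) = 2158
  A = 174 − 4·29 + 5·54 + 4·189 = 1084
  S = 95 + 6·128 + 6·2158 − 5·1084 = 8391
S: 6614 − 8391 = -1777

-1777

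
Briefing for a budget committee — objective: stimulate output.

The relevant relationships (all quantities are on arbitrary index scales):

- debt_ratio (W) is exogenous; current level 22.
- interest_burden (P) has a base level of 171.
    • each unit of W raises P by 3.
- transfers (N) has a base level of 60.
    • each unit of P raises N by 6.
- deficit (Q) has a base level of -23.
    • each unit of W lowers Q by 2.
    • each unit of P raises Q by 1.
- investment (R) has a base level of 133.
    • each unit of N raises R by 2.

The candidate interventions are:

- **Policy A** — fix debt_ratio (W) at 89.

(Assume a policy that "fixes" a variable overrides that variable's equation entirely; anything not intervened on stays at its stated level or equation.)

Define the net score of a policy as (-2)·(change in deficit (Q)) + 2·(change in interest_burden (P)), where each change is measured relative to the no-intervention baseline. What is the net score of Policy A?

Baseline:
  W = 22
  P = 171 + 3·22 = 237
  Q = -23 − 2·22 + 237 = 170
Policy A (W := 89):
  W = 89
  P = 171 + 3·89 = 438
  Q = -23 − 2·89 + 438 = 237
ΔQ = 237 − 170 = 67; ΔP = 438 − 237 = 201
Score = (-2)·67 + 2·201 = 268

268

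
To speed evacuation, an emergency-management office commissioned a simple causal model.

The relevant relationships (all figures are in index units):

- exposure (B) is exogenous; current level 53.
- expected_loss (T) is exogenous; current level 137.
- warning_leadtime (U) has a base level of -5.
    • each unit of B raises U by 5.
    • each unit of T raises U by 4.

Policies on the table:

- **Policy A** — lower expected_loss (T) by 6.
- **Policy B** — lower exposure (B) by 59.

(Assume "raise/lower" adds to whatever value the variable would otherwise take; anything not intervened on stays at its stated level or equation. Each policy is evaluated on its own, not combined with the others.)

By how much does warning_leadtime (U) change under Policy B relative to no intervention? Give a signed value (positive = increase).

Baseline:
  B = 53
  T = 137
  U = -5 + 5·53 + 4·137 = 808
Policy B (B − 59):
  B = 53 − 59 = -6
  T = 137
  U = -5 + 5·(-6) + 4·137 = 513
Change in U: 513 − 808 = -295

-295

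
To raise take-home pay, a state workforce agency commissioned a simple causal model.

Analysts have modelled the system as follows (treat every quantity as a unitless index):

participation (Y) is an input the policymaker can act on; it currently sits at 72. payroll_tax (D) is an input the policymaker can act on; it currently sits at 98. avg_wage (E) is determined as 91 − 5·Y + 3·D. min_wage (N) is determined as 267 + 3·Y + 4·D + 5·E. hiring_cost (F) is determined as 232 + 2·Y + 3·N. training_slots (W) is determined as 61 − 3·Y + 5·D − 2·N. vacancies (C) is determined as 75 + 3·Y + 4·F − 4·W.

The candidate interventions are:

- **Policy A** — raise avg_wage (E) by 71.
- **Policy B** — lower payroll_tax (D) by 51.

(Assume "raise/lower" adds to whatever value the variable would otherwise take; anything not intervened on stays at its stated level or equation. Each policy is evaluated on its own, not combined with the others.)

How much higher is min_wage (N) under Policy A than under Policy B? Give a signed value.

Policy A (E + 71):
  Y = 72
  D = 98
  E = 91 − 5·72 + 3·98 (+71 from intervention) = 96
  N = 267 + 3·72 + 4·98 + 5·96 = 1355
Policy B (D − 51):
  Y = 72
  D = 98 − 51 = 47
  E = 91 − 5·72 + 3·47 = -128
  N = 267 + 3·72 + 4·47 + 5·(-128) = 31
N: 1355 − 31 = 1324

1324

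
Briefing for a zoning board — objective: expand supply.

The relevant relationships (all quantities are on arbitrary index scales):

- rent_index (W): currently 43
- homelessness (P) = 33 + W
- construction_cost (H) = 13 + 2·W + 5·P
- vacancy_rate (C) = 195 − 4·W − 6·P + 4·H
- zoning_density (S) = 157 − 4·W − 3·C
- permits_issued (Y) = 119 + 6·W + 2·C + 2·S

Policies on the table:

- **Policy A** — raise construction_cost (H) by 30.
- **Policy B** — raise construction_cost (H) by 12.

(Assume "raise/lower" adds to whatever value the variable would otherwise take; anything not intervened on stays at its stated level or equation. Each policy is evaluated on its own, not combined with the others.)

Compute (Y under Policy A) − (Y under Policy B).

Policy A (H + 30):
  W = 43
  P = 33 + 43 = 76
  H = 13 + 2·43 + 5·76 (+30 from intervention) = 509
  C = 195 − 4·43 − 6·76 + 4·509 = 1603
  S = 157 − 4·43 − 3·1603 = -4824
  Y = 119 + 6·43 + 2·1603 + 2·(-4824) = -6065
Policy B (H + 12):
  W = 43
  P = 33 + 43 = 76
  H = 13 + 2·43 + 5·76 (+12 from intervention) = 491
  C = 195 − 4·43 − 6·76 + 4·491 = 1531
  S = 157 − 4·43 − 3·1531 = -4608
  Y = 119 + 6·43 + 2·1531 + 2·(-4608) = -5777
Y: -6065 − (-5777) = -288

-288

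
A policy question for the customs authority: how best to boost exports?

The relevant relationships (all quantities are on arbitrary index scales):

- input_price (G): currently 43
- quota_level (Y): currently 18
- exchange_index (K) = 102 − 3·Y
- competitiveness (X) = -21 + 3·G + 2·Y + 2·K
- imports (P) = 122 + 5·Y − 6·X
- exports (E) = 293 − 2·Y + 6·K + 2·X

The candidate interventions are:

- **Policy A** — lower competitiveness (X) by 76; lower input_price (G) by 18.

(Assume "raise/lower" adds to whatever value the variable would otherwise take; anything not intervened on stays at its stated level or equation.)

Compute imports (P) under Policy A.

-448

Policy A (X − 76, G − 18):
  G = 43 − 18 = 25
  Y = 18
  K = 102 − 3·18 = 48
  X = -21 + 3·25 + 2·18 + 2·48 (−76 from intervention) = 110
  P = 122 + 5·18 − 6·110 = -448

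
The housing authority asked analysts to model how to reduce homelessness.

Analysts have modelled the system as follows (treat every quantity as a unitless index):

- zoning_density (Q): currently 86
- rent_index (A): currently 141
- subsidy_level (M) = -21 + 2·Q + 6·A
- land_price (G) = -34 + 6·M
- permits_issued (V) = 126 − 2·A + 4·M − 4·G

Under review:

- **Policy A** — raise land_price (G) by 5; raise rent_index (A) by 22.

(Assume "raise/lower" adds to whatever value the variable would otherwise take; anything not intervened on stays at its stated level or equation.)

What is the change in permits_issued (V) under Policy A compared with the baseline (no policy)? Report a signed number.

-2704

Baseline:
  Q = 86
  A = 141
  M = -21 + 2·86 + 6·141 = 997
  G = -34 + 6·997 = 5948
  V = 126 − 2·141 + 4·997 − 4·5948 = -19960
Policy A (G + 5, A + 22):
  Q = 86
  A = 141 + 22 = 163
  M = -21 + 2·86 + 6·163 = 1129
  G = -34 + 6·1129 (+5 from intervention) = 6745
  V = 126 − 2·163 + 4·1129 − 4·6745 = -22664
Change in V: -22664 − (-19960) = -2704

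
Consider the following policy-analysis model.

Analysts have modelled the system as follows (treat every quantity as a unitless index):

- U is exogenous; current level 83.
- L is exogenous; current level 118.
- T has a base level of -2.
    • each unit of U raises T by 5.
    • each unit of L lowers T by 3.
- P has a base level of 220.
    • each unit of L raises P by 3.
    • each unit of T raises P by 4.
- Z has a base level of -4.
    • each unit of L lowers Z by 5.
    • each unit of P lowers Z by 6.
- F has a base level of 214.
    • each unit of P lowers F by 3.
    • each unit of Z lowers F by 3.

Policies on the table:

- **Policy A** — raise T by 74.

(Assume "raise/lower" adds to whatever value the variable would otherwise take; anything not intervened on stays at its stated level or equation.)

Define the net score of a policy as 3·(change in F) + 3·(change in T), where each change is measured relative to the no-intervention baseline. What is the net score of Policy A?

Baseline:
  U = 83
  L = 118
  T = -2 + 5·83 − 3·118 = 59
  P = 220 + 3·118 + 4·59 = 810
  Z = -4 − 5·118 − 6·810 = -5454
  F = 214 − 3·810 − 3·(-5454) = 14146
Policy A (T + 74):
  U = 83
  L = 118
  T = -2 + 5·83 − 3·118 (+74 from intervention) = 133
  P = 220 + 3·118 + 4·133 = 1106
  Z = -4 − 5·118 − 6·1106 = -7230
  F = 214 − 3·1106 − 3·(-7230) = 18586
ΔF = 18586 − 14146 = 4440; ΔT = 133 − 59 = 74
Score = 3·4440 + 3·74 = 13542

13542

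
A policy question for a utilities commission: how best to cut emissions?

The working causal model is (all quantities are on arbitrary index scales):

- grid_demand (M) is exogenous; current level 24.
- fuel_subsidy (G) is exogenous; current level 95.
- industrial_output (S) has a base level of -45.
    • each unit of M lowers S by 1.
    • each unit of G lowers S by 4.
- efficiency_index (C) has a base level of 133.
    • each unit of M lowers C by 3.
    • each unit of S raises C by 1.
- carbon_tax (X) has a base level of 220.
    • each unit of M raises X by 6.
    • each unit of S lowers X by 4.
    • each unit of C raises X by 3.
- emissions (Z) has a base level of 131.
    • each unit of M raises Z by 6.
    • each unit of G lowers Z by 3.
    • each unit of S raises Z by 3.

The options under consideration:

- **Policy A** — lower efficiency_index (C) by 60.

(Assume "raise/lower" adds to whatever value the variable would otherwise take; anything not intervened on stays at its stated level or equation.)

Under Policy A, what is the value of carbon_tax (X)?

Policy A (C − 60):
  M = 24
  G = 95
  S = -45 − 24 − 4·95 = -449
  C = 133 − 3·24 + (-449) (−60 from intervention) = -448
  X = 220 + 6·24 − 4·(-449) + 3·(-448) = 816

816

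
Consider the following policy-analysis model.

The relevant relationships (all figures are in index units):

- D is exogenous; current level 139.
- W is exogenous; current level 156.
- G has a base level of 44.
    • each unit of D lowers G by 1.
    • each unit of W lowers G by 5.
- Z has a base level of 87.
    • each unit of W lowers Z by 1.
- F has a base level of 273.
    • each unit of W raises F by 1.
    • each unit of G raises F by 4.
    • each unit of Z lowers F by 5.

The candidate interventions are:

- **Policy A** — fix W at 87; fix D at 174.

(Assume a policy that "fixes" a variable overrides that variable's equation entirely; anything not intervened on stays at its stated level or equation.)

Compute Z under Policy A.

0

Policy A (W := 87, D := 174):
  W = 87
  Z = 87 − 87 = 0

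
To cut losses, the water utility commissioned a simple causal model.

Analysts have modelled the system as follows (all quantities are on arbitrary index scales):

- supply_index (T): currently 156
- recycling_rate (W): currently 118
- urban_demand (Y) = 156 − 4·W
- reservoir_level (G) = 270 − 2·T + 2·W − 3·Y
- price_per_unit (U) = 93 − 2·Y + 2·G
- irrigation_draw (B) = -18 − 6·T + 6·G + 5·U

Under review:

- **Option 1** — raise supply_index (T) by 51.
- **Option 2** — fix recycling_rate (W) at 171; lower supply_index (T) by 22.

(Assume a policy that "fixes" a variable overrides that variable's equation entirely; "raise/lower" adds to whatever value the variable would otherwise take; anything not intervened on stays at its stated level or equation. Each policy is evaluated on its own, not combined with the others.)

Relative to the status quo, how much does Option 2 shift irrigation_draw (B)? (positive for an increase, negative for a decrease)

Baseline:
  T = 156
  W = 118
  Y = 156 − 4·118 = -316
  G = 270 − 2·156 + 2·118 − 3·(-316) = 1142
  U = 93 − 2·(-316) + 2·1142 = 3009
  B = -18 − 6·156 + 6·1142 + 5·3009 = 20943
Option 2 (W := 171, T − 22):
  T = 156 − 22 = 134
  W = 171
  Y = 156 − 4·171 = -528
  G = 270 − 2·134 + 2·171 − 3·(-528) = 1928
  U = 93 − 2·(-528) + 2·1928 = 5005
  B = -18 − 6·134 + 6·1928 + 5·5005 = 35771
Change in B: 35771 − 20943 = 14828

14828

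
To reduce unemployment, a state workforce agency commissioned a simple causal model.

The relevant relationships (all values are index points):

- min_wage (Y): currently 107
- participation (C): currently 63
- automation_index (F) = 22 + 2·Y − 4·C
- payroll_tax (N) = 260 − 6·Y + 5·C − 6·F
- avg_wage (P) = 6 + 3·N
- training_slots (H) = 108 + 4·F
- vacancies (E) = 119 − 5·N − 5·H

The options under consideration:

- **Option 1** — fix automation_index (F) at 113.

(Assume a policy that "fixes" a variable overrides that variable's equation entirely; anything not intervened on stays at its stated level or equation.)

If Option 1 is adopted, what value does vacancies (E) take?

1044

Option 1 (F := 113):
  Y = 107
  C = 63
  F = 113
  N = 260 − 6·107 + 5·63 − 6·113 = -745
  H = 108 + 4·113 = 560
  E = 119 − 5·(-745) − 5·560 = 1044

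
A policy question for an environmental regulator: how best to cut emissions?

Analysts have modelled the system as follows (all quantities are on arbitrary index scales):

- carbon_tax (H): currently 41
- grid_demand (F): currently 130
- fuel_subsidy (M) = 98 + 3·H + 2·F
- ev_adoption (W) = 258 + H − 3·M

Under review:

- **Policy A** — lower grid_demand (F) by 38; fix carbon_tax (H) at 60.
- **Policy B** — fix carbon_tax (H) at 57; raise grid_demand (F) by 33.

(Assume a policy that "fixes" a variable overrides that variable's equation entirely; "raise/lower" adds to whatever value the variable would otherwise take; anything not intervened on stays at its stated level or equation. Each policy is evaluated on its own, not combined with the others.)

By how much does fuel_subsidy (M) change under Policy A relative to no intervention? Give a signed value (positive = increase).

-19

Baseline:
  H = 41
  F = 130
  M = 98 + 3·41 + 2·130 = 481
Policy A (F − 38, H := 60):
  H = 60
  F = 130 − 38 = 92
  M = 98 + 3·60 + 2·92 = 462
Change in M: 462 − 481 = -19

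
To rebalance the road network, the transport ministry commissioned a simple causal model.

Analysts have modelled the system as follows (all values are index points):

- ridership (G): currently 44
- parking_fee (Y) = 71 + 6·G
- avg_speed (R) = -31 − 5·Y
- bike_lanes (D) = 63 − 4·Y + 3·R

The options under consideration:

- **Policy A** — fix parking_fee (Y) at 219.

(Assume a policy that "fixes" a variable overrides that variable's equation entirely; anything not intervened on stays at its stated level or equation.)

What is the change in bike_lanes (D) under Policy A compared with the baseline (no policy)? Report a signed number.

2204

Baseline:
  G = 44
  Y = 71 + 6·44 = 335
  R = -31 − 5·335 = -1706
  D = 63 − 4·335 + 3·(-1706) = -6395
Policy A (Y := 219):
  G = 44
  Y = 219
  R = -31 − 5·219 = -1126
  D = 63 − 4·219 + 3·(-1126) = -4191
Change in D: -4191 − (-6395) = 2204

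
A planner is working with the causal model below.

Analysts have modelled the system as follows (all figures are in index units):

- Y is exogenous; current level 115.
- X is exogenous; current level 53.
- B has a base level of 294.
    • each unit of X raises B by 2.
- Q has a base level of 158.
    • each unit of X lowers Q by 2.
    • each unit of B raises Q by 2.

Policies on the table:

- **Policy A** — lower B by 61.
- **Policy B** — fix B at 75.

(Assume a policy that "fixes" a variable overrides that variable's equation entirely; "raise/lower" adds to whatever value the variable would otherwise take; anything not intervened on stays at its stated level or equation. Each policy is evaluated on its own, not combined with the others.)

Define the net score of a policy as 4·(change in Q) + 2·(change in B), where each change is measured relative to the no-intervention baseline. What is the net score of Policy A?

-610

Baseline:
  X = 53
  B = 294 + 2·53 = 400
  Q = 158 − 2·53 + 2·400 = 852
Policy A (B − 61):
  X = 53
  B = 294 + 2·53 (−61 from intervention) = 339
  Q = 158 − 2·53 + 2·339 = 730
ΔQ = 730 − 852 = -122; ΔB = 339 − 400 = -61
Score = 4·(-122) + 2·(-61) = -610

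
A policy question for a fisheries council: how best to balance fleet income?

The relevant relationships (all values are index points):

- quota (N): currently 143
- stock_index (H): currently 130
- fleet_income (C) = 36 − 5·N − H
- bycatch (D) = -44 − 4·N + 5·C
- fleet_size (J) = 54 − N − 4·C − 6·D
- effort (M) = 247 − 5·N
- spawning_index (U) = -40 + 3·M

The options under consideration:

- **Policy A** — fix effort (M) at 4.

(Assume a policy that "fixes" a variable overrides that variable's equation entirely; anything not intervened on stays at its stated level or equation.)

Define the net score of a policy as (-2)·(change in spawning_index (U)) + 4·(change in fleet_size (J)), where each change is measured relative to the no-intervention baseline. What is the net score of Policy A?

Baseline:
  N = 143
  H = 130
  C = 36 − 5·143 − 130 = -809
  D = -44 − 4·143 + 5·(-809) = -4661
  J = 54 − 143 − 4·(-809) − 6·(-4661) = 31113
  M = 247 − 5·143 = -468
  U = -40 + 3·(-468) = -1444
Policy A (M := 4):
  N = 143
  H = 130
  C = 36 − 5·143 − 130 = -809
  D = -44 − 4·143 + 5·(-809) = -4661
  J = 54 − 143 − 4·(-809) − 6·(-4661) = 31113
  M = 4
  U = -40 + 3·4 = -28
ΔU = -28 − (-1444) = 1416; ΔJ = 31113 − 31113 = 0
Score = (-2)·1416 + 4·0 = -2832

-2832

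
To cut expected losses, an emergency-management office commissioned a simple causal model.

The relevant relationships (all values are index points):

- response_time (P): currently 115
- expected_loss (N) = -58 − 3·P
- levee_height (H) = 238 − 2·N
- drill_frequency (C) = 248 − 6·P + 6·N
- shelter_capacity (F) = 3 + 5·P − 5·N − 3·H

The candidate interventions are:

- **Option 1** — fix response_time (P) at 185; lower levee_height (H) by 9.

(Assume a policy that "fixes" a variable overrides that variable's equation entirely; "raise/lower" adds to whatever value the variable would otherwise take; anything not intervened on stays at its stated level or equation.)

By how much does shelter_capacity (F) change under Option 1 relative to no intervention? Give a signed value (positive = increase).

167

Baseline:
  P = 115
  N = -58 − 3·115 = -403
  H = 238 − 2·(-403) = 1044
  F = 3 + 5·115 − 5·(-403) − 3·1044 = -539
Option 1 (P := 185, H − 9):
  P = 185
  N = -58 − 3·185 = -613
  H = 238 − 2·(-613) (−9 from intervention) = 1455
  F = 3 + 5·185 − 5·(-613) − 3·1455 = -372
Change in F: -372 − (-539) = 167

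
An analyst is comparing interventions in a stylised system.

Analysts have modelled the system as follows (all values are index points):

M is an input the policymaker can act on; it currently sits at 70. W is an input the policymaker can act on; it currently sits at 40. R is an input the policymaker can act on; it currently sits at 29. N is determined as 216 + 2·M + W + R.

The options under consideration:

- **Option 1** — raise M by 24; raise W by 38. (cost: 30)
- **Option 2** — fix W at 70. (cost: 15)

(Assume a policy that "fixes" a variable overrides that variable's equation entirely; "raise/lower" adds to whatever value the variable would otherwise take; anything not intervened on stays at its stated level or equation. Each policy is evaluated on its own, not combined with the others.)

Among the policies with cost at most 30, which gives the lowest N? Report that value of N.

Option 1 (M + 24, W + 38):
  M = 70 + 24 = 94
  W = 40 + 38 = 78
  R = 29
  N = 216 + 2·94 + 78 + 29 = 511
Option 2 (W := 70):
  M = 70
  W = 70
  R = 29
  N = 216 + 2·70 + 70 + 29 = 455
Comparing — Option 1: N=511, Option 2: N=455. Lowest is 455 (Option 2).

455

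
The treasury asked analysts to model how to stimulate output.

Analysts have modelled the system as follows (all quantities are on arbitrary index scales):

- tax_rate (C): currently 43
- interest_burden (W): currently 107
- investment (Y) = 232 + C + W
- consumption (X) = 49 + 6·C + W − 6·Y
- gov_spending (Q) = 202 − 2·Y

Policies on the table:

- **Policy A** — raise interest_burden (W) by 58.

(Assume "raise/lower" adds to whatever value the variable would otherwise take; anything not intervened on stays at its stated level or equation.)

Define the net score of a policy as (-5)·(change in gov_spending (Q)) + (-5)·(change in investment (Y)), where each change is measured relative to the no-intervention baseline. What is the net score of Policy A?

290

Baseline:
  C = 43
  W = 107
  Y = 232 + 43 + 107 = 382
  Q = 202 − 2·382 = -562
Policy A (W + 58):
  C = 43
  W = 107 + 58 = 165
  Y = 232 + 43 + 165 = 440
  Q = 202 − 2·440 = -678
ΔQ = -678 − (-562) = -116; ΔY = 440 − 382 = 58
Score = (-5)·(-116) + (-5)·58 = 290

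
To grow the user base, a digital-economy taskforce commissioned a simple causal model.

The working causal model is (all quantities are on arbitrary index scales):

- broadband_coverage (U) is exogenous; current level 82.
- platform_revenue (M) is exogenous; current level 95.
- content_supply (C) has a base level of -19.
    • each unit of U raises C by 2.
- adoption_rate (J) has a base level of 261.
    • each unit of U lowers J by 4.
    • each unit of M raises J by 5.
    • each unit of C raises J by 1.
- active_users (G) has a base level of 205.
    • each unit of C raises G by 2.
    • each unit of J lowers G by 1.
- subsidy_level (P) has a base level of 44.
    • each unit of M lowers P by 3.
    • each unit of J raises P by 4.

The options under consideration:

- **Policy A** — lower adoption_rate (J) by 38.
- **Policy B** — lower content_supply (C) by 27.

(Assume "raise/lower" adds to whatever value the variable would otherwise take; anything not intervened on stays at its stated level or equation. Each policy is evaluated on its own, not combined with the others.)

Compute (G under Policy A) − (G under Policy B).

65

Policy A (J − 38):
  U = 82
  M = 95
  C = -19 + 2·82 = 145
  J = 261 − 4·82 + 5·95 + 145 (−38 from intervention) = 515
  G = 205 + 2·145 − 515 = -20
Policy B (C − 27):
  U = 82
  M = 95
  C = -19 + 2·82 (−27 from intervention) = 118
  J = 261 − 4·82 + 5·95 + 118 = 526
  G = 205 + 2·118 − 526 = -85
G: -20 − (-85) = 65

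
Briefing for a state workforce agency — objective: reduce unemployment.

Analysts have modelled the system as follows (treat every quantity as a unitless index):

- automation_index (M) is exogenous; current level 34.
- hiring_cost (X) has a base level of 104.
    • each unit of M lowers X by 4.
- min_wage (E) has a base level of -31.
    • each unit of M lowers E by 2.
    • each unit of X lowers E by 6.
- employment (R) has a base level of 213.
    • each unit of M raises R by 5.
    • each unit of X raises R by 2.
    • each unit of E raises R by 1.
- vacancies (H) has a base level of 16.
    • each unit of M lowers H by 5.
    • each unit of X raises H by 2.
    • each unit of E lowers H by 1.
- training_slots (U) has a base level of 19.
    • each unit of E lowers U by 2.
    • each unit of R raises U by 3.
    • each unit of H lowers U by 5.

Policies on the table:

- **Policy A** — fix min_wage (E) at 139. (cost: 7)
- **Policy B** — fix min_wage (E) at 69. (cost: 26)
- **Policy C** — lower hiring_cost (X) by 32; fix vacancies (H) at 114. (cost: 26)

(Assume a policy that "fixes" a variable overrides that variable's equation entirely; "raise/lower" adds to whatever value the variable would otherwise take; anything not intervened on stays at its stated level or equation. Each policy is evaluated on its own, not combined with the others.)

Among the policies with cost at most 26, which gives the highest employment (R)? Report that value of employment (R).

Policy A (E := 139):
  M = 34
  X = 104 − 4·34 = -32
  E = 139
  R = 213 + 5·34 + 2·(-32) + 139 = 458
Policy B (E := 69):
  M = 34
  X = 104 − 4·34 = -32
  E = 69
  R = 213 + 5·34 + 2·(-32) + 69 = 388
Policy C (X − 32, H := 114):
  M = 34
  X = 104 − 4·34 (−32 from intervention) = -64
  E = -31 − 2·34 − 6·(-64) = 285
  R = 213 + 5·34 + 2·(-64) + 285 = 540
Comparing — Policy A: R=458, Policy B: R=388, Policy C: R=540. Highest is 540 (Policy C).

540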